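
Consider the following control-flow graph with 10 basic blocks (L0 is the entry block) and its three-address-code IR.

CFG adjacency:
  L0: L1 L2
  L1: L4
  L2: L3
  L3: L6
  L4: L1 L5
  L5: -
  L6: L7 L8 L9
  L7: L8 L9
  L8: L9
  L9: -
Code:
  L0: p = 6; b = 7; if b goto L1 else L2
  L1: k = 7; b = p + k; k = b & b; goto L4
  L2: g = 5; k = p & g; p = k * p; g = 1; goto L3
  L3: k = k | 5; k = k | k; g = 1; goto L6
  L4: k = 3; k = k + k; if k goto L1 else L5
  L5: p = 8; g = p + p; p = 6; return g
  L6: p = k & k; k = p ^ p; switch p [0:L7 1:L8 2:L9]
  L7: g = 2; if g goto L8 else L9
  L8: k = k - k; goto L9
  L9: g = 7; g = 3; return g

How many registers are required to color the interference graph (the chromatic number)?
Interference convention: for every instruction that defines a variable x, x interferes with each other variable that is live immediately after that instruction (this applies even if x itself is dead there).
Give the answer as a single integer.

Answer: 3

Working:
Per-block:
  L0: {b,p} / ∅
  L1: {b,k} / {p}
  L2: {g,k,p} / {p}
  L3: {g,k} / {k}
  L4: {k} / ∅
  L5: {g,p} / ∅
  L6: {k,p} / {k}
  L7: {g} / ∅
  L8: {k} / {k}
  L9: {g} / ∅

Liveness:
  L0 li=∅ lo={p}
  L1 li={p} lo={p}
  L2 li={p} lo={k}
  L3 li={k} lo={k}
  L4 li={p} lo={p}
  L5 li=∅ lo=∅
  L6 li={k} lo={k}
  L7 li={k} lo={k}
  L8 li={k} lo=∅
  L9 li=∅ lo=∅

Interference:
  b: {p}
  g: {k,p}
  k: {g,p}
  p: {b,g,k}

Registers:
  {g,k,p} pairwise interfere (3-clique) ⇒ χ ≥ 3
  3-colouring: r0={p}  r1={b,g}  r2={k}
  χ = 3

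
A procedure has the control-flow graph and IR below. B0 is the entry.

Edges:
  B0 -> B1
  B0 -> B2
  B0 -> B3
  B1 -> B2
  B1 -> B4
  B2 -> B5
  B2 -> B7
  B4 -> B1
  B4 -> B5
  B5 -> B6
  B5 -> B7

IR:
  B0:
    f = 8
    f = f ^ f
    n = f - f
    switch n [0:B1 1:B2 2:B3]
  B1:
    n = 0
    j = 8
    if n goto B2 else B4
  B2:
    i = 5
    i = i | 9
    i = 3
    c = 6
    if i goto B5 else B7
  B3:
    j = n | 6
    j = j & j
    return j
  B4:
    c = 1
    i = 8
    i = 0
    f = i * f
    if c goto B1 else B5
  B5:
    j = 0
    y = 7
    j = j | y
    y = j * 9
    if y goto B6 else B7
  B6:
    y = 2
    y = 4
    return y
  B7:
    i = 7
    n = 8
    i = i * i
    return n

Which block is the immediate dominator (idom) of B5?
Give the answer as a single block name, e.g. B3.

idom tree: B1←B0 B2←B0 B3←B0 B4←B1 B5←B0 B6←B5 B7←B0
Join-block Dom:
  B1: preds {B0,B4}: {B0} ∩ {B0,B1,B4} = {B0}; idom=B0
  B2: preds {B0,B1}: {B0} ∩ {B0,B1} = {B0}; idom=B0
  B5: preds {B2,B4}: {B0,B2} ∩ {B0,B1,B4} = {B0}; idom=B0
  B7: preds {B2,B5}: {B0,B2} ∩ {B0,B5} = {B0}; idom=B0

idom(B5) = B0

Answer: B0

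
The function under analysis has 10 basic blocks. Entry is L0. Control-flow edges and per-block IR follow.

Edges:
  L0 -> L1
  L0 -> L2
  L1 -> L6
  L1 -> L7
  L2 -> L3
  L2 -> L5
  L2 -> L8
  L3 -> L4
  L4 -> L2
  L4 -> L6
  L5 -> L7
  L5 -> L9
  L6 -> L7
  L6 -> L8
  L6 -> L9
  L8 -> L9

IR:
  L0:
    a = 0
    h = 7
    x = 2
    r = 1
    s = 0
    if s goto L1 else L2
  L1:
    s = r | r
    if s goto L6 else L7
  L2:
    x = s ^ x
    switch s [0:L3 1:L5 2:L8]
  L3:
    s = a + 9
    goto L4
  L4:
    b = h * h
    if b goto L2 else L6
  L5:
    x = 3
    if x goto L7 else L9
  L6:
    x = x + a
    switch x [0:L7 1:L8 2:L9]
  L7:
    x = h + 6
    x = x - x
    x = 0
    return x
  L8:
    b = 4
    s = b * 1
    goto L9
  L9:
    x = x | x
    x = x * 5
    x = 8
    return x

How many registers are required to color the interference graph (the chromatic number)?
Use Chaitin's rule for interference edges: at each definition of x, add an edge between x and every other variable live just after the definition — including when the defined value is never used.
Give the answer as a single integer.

Block summaries:
  L0 def {a,h,r,s,x} use ∅
  L1 def {s} use {r}
  L2 def {x} use {s,x}
  L3 def {s} use {a}
  L4 def {b} use {h}
  L5 def {x} use ∅
  L6 def {x} use {a,x}
  L7 def {x} use {h}
  L8 def {b,s} use ∅
  L9 def {x} use {x}

Live sets:
  L0 li=∅ lo={a,h,r,s,x}
  L1 li={a,h,r,x} lo={a,h,x}
  L2 li={a,h,s,x} lo={a,h,x}
  L3 li={a,h,x} lo={a,h,s,x}
  L4 li={a,h,s,x} lo={a,h,s,x}
  L5 li={h} lo={h,x}
  L6 li={a,h,x} lo={h,x}
  L7 li={h} lo=∅
  L8 li={x} lo={x}
  L9 li={x} lo=∅

Interfere edges:
  a — {b,h,r,s,x}
  b — {a,h,s,x}
  h — {a,b,r,s,x}
  r — {a,h,s,x}
  s — {a,b,h,r,x}
  x — {a,b,h,r,s}

Colouring:
  lower bound: {a,b,h,s,x} mutually conflict ⇒ χ ≥ 5
  5-colouring: c0={a}  c1={h}  c2={s}  c3={x}  c4={b,r}
  χ = 5

Answer: 5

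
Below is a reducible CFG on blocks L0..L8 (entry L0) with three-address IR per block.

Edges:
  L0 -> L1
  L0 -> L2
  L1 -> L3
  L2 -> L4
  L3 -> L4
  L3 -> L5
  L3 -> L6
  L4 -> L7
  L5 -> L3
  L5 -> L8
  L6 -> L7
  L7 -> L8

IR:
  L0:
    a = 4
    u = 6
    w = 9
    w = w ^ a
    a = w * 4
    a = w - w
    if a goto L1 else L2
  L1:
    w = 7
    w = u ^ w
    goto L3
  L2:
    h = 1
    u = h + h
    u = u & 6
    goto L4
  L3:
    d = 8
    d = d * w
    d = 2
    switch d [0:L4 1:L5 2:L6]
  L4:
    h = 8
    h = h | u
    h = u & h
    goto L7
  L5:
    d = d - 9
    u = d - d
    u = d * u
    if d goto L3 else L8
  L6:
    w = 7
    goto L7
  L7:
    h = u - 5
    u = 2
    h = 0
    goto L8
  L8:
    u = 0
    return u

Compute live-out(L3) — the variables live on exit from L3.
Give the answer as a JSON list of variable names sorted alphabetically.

Answer: ["d", "u", "w"]

Analysis:
Block summaries:
  L0 def {a,u,w} use ∅
  L1 def {w} use {u}
  L2 def {h,u} use ∅
  L3 def {d} use {w}
  L4 def {h} use {u}
  L5 def {d,u} use {d}
  L6 def {w} use ∅
  L7 def {h,u} use {u}
  L8 def {u} use ∅

Live sets:
  L0: in=∅ out={u}
  L1: in={u} out={u,w}
  L2: in=∅ out={u}
  L3: in={u,w} out={d,u,w}
  L4: in={u} out={u}
  L5: in={d,w} out={u,w}
  L6: in={u} out={u}
  L7: in={u} out=∅
  L8: in=∅ out=∅

live-out(L3) = ["d", "u", "w"]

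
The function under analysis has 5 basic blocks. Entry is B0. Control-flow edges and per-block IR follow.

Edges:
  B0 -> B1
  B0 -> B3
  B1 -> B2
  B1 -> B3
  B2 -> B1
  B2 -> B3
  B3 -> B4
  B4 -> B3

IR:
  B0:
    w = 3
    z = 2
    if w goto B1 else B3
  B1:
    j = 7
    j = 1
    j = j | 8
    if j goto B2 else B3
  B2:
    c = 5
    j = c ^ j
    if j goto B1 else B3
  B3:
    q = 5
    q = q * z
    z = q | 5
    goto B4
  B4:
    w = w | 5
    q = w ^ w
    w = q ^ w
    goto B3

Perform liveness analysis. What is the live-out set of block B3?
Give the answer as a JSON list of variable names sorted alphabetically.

Answer: ["w", "z"]

Derivation:
Block summaries:
  B0: def={w,z} ue=∅
  B1: def={j} ue=∅
  B2: def={c,j} ue={j}
  B3: def={q,z} ue={z}
  B4: def={q,w} ue={w}

Live sets:
  B0: in=∅ out={w,z}
  B1: in={w,z} out={j,w,z}
  B2: in={j,w,z} out={w,z}
  B3: in={w,z} out={w,z}
  B4: in={w,z} out={w,z}

live-out(B3) = ["w", "z"]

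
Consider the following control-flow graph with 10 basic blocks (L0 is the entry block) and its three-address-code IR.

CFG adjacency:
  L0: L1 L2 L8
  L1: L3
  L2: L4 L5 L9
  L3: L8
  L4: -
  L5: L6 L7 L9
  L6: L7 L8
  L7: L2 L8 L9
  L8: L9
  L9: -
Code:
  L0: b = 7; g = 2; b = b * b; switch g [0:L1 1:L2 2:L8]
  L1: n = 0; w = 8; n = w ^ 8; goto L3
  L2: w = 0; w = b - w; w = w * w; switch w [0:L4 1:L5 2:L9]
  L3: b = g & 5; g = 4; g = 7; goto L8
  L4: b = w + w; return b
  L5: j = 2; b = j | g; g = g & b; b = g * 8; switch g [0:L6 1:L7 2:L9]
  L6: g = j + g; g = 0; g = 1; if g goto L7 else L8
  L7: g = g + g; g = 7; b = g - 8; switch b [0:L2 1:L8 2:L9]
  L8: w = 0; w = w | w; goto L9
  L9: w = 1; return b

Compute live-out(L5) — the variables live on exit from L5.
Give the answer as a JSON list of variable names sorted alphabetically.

Answer: ["b", "g", "j"]

Analysis:
Per-block:
  L0: {b,g} / ∅
  L1: {n,w} / ∅
  L2: {w} / {b}
  L3: {b,g} / {g}
  L4: {b} / {w}
  L5: {b,g,j} / {g}
  L6: {g} / {g,j}
  L7: {b,g} / {g}
  L8: {w} / ∅
  L9: {w} / {b}

Liveness:
  L0: in=∅ out={b,g}
  L1: in={g} out={g}
  L2: in={b,g} out={b,g,w}
  L3: in={g} out={b}
  L4: in={w} out=∅
  L5: in={g} out={b,g,j}
  L6: in={b,g,j} out={b,g}
  L7: in={g} out={b,g}
  L8: in={b} out={b}
  L9: in={b} out=∅

live-out(L5) = ["b", "g", "j"]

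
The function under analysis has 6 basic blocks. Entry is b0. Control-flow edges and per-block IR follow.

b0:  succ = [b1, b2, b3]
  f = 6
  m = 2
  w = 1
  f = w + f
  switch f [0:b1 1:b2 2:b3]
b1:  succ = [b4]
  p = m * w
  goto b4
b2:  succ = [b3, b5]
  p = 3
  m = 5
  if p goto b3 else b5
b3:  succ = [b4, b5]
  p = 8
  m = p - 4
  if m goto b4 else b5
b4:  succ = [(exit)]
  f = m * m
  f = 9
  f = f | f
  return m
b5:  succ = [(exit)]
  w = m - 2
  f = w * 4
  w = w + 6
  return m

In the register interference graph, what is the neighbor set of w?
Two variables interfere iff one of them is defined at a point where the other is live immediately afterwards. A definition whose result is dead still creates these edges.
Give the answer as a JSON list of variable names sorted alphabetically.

Per-block:
  b0 def {f,m,w} use ∅
  b1 def {p} use {m,w}
  b2 def {m,p} use ∅
  b3 def {m,p} use ∅
  b4 def {f} use {m}
  b5 def {f,w} use {m}

Backward fixpoint:
  live b0: ∅→{m,w}
  live b1: {m,w}→{m}
  live b2: ∅→{m}
  live b3: ∅→{m}
  live b4: {m}→∅
  live b5: {m}→∅

Interfere edges:
  f↔{m,w}
  m↔{f,p,w}
  p↔{m}
  w↔{f,m}

N(w) = ["f", "m"]

Answer: ["f", "m"]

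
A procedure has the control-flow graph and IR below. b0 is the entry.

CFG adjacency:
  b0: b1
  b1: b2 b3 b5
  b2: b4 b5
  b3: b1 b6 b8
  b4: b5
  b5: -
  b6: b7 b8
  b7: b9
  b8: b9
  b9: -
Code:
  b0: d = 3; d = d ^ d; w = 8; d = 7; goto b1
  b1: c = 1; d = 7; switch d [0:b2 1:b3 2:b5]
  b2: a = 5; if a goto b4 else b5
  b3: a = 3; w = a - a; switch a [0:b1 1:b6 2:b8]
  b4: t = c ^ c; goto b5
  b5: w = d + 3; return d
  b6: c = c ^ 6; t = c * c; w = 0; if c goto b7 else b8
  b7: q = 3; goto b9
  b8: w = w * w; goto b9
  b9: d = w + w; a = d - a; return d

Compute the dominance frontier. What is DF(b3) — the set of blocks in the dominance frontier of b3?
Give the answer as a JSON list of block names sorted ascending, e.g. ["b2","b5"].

Answer: ["b1"]

Analysis:
idom tree: b1←b0 b2←b1 b3←b1 b4←b2 b5←b1 b6←b3 b7←b6 b8←b3 b9←b3
Join-block Dom:
  b1: preds {b0,b3}: {b0} ∩ {b0,b1,b3} = {b0}; idom=b0
  b5: preds {b1,b2,b4}: {b0,b1} ∩ {b0,b1,b2} ∩ {b0,b1,b2,b4} = {b0,b1}; idom=b1
  b8: preds {b3,b6}: {b0,b1,b3} ∩ {b0,b1,b3,b6} = {b0,b1,b3}; idom=b3
  b9: preds {b7,b8}: {b0,b1,b3,b6,b7} ∩ {b0,b1,b3,b8} = {b0,b1,b3}; idom=b3

Frontier:
  join b1 pred b0: · stop@b0
  join b1 pred b3: b3→b1 stop@b0
  join b5 pred b1: · stop@b1
  join b5 pred b2: b2 stop@b1
  join b5 pred b4: b4→b2 stop@b1
  join b8 pred b3: · stop@b3
  join b8 pred b6: b6 stop@b3
  join b9 pred b7: b7→b6 stop@b3
  join b9 pred b8: b8 stop@b3
  b0: DF=∅
  b1: DF={b1}
  b2: DF={b5}
  b3: DF={b1}
  b4: DF={b5}
  b5: DF=∅
  b6: DF={b8,b9}
  b7: DF={b9}
  b8: DF={b9}
  b9: DF=∅

DF(b3) = ["b1"]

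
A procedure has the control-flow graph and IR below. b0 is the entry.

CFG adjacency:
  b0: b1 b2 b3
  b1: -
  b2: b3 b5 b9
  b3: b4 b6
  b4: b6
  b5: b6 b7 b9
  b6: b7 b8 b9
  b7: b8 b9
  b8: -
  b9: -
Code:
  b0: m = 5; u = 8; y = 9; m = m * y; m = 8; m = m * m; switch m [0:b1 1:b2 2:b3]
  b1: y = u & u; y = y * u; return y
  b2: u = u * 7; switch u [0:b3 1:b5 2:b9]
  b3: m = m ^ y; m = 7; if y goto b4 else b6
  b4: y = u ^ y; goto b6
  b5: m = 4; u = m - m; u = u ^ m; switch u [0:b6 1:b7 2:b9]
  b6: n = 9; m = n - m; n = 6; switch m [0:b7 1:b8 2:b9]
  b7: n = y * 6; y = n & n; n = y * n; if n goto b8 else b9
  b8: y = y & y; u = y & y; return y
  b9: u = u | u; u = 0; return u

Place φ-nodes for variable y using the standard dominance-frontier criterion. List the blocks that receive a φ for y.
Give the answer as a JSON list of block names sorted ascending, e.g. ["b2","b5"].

Answer: ["b6", "b7", "b8", "b9"]

Derivation:
idom tree: b1←b0 b2←b0 b3←b0 b4←b3 b5←b2 b6←b0 b7←b0 b8←b0 b9←b0
Dom∩ at merges:
  b3: preds {b0,b2}: {b0} ∩ {b0,b2} = {b0}; idom=b0
  b6: preds {b3,b4,b5}: {b0,b3} ∩ {b0,b3,b4} ∩ {b0,b2,b5} = {b0}; idom=b0
  b7: preds {b5,b6}: {b0,b2,b5} ∩ {b0,b6} = {b0}; idom=b0
  b8: preds {b6,b7}: {b0,b6} ∩ {b0,b7} = {b0}; idom=b0
  b9: preds {b2,b5,b6,b7}: {b0,b2} ∩ {b0,b2,b5} ∩ {b0,b6} ∩ {b0,b7} = {b0}; idom=b0

DF derivation:
  join b3 pred b0: · stop@b0
  join b3 pred b2: b2 stop@b0
  join b6 pred b3: b3 stop@b0
  join b6 pred b4: b4→b3 stop@b0
  join b6 pred b5: b5→b2 stop@b0
  join b7 pred b5: b5→b2 stop@b0
  join b7 pred b6: b6 stop@b0
  join b8 pred b6: b6 stop@b0
  join b8 pred b7: b7 stop@b0
  join b9 pred b2: b2 stop@b0
  join b9 pred b5: b5→b2 stop@b0
  join b9 pred b6: b6 stop@b0
  join b9 pred b7: b7 stop@b0
  DF(b0)=∅
  DF(b1)=∅
  DF(b2)={b3,b6,b7,b9}
  DF(b3)={b6}
  DF(b4)={b6}
  DF(b5)={b6,b7,b9}
  DF(b6)={b7,b8,b9}
  DF(b7)={b8,b9}
  DF(b8)=∅
  DF(b9)=∅

φ for y: defs {b0,b1,b4,b7,b8}
  DF⁺ = {b6,b7,b8,b9}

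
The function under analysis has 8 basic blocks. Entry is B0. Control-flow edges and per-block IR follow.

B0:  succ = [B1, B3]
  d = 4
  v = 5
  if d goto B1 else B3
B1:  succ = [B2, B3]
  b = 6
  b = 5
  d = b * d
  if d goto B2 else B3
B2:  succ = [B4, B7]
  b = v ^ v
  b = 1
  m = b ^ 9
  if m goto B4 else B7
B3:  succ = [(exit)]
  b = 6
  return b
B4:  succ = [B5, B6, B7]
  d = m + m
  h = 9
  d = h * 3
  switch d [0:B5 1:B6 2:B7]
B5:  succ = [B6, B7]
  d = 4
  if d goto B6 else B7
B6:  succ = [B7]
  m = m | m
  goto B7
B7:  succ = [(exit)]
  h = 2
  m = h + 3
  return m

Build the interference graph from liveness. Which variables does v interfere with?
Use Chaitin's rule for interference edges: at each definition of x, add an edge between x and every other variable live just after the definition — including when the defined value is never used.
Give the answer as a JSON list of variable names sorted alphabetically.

Answer: ["b", "d"]

Derivation:
Per-block:
  B0 def {d,v} use ∅
  B1 def {b,d} use {d}
  B2 def {b,m} use {v}
  B3 def {b} use ∅
  B4 def {d,h} use {m}
  B5 def {d} use ∅
  B6 def {m} use {m}
  B7 def {h,m} use ∅

Backward fixpoint:
  B0: in=∅ out={d,v}
  B1: in={d,v} out={v}
  B2: in={v} out={m}
  B3: in=∅ out=∅
  B4: in={m} out={m}
  B5: in={m} out={m}
  B6: in={m} out=∅
  B7: in=∅ out=∅

Interfere edges:
  b — {d,v}
  d — {b,m,v}
  h — {m}
  m — {d,h}
  v — {b,d}

N(v) = ["b", "d"]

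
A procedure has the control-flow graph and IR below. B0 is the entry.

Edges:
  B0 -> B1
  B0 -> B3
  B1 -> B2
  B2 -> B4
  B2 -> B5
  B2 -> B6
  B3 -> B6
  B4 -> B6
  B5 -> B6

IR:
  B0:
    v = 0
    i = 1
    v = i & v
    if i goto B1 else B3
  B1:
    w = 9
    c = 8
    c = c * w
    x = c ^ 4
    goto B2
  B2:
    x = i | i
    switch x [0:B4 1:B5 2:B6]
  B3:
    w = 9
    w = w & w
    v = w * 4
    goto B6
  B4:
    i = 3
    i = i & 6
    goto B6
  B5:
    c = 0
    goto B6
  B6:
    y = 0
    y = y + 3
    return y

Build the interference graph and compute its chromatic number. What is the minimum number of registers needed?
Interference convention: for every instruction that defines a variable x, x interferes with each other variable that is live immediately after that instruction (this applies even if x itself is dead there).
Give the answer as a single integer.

Answer: 3

Working:
Block summaries:
  B0 def {i,v} use ∅
  B1 def {c,w,x} use ∅
  B2 def {x} use {i}
  B3 def {v,w} use ∅
  B4 def {i} use ∅
  B5 def {c} use ∅
  B6 def {y} use ∅

Backward fixpoint:
  live B0: ∅→{i}
  live B1: {i}→{i}
  live B2: {i}→∅
  live B3: ∅→∅
  live B4: ∅→∅
  live B5: ∅→∅
  live B6: ∅→∅

Interference:
  c — {i,w}
  i — {c,v,w,x}
  v — {i}
  w — {c,i}
  x — {i}
  y — ∅

Chromatic number:
  clique {c,i,w} ⇒ need ≥ 3
  3-colouring: c0={i,y}  c1={c,v,x}  c2={w}
  χ = 3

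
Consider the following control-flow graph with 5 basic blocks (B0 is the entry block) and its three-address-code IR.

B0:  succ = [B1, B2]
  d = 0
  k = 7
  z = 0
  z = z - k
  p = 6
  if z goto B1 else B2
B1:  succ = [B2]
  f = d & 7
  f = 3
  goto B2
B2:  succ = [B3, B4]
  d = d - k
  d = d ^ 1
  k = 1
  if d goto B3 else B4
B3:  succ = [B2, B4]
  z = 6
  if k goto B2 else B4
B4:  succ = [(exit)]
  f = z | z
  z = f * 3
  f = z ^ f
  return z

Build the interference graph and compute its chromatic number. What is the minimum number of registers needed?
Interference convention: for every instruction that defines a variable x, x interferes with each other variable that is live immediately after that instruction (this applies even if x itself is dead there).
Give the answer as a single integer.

Answer: 4

Working:
Per-block:
  B0 def {d,k,p,z} use ∅
  B1 def {f} use {d}
  B2 def {d,k} use {d,k}
  B3 def {z} use {k}
  B4 def {f,z} use {z}

Backward fixpoint:
  live B0: ∅→{d,k,z}
  live B1: {d,k,z}→{d,k,z}
  live B2: {d,k,z}→{d,k,z}
  live B3: {d,k}→{d,k,z}
  live B4: {z}→∅

Conflict graph:
  d: {f,k,p,z}
  f: {d,k,z}
  k: {d,f,p,z}
  p: {d,k,z}
  z: {d,f,k,p}

Colouring:
  lower bound: {d,f,k,z} mutually conflict ⇒ χ ≥ 4
  assign d→R0 f→R3 k→R1 p→R3 z→R2 — no edge inside a register ⇒ χ ≤ 4
  χ = 4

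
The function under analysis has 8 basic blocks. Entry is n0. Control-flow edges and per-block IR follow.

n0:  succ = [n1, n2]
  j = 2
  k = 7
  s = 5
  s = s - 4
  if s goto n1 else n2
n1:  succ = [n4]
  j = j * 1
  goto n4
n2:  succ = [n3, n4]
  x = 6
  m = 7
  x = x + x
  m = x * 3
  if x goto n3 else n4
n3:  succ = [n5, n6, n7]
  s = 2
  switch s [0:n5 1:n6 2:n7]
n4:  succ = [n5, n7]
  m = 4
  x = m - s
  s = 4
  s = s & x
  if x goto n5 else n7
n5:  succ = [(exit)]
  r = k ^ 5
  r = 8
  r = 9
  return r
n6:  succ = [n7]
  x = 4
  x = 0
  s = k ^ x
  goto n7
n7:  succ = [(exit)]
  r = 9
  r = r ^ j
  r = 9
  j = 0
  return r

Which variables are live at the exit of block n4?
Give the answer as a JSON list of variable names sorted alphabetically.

Per-block:
  n0: def={j,k,s} ue=∅
  n1: def={j} ue={j}
  n2: def={m,x} ue=∅
  n3: def={s} ue=∅
  n4: def={m,s,x} ue={s}
  n5: def={r} ue={k}
  n6: def={s,x} ue={k}
  n7: def={j,r} ue={j}

Liveness:
  n0 li=∅ lo={j,k,s}
  n1 li={j,k,s} lo={j,k,s}
  n2 li={j,k,s} lo={j,k,s}
  n3 li={j,k} lo={j,k}
  n4 li={j,k,s} lo={j,k}
  n5 li={k} lo=∅
  n6 li={j,k} lo={j}
  n7 li={j} lo=∅

live-out(n4) = ["j", "k"]

Answer: ["j", "k"]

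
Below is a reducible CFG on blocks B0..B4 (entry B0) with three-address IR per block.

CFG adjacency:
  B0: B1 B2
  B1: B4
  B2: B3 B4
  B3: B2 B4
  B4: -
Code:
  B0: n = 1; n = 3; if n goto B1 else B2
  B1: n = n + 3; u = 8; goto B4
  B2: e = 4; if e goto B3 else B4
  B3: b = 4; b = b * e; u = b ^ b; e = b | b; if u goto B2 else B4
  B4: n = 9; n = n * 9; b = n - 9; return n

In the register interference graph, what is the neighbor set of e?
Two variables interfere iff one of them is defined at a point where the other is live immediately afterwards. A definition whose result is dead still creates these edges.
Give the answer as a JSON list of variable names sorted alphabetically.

Block summaries:
  B0 def {n} use ∅
  B1 def {n,u} use {n}
  B2 def {e} use ∅
  B3 def {b,e,u} use {e}
  B4 def {b,n} use ∅

Liveness:
  B0 li=∅ lo={n}
  B1 li={n} lo=∅
  B2 li=∅ lo={e}
  B3 li={e} lo=∅
  B4 li=∅ lo=∅

Conflict graph:
  b: {e,n,u}
  e: {b,u}
  n: {b}
  u: {b,e}

N(e) = ["b", "u"]

Answer: ["b", "u"]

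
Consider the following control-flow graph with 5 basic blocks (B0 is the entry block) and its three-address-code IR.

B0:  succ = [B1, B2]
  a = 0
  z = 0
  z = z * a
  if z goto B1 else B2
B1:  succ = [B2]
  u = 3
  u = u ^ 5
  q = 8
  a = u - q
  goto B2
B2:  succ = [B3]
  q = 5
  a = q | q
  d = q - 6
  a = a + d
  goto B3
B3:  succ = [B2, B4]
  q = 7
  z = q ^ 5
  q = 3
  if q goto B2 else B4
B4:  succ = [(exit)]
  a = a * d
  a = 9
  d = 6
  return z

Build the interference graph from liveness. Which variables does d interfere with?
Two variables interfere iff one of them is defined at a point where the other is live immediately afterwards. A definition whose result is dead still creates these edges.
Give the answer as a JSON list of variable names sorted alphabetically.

Block summaries:
  B0: {a,z} / ∅
  B1: {a,q,u} / ∅
  B2: {a,d,q} / ∅
  B3: {q,z} / ∅
  B4: {a,d} / {a,d,z}

Liveness:
  live B0: ∅→∅
  live B1: ∅→∅
  live B2: ∅→{a,d}
  live B3: {a,d}→{a,d,z}
  live B4: {a,d,z}→∅

Conflict graph:
  a — {d,q,z}
  d — {a,q,z}
  q — {a,d,u,z}
  u — {q}
  z — {a,d,q}

N(d) = ["a", "q", "z"]

Answer: ["a", "q", "z"]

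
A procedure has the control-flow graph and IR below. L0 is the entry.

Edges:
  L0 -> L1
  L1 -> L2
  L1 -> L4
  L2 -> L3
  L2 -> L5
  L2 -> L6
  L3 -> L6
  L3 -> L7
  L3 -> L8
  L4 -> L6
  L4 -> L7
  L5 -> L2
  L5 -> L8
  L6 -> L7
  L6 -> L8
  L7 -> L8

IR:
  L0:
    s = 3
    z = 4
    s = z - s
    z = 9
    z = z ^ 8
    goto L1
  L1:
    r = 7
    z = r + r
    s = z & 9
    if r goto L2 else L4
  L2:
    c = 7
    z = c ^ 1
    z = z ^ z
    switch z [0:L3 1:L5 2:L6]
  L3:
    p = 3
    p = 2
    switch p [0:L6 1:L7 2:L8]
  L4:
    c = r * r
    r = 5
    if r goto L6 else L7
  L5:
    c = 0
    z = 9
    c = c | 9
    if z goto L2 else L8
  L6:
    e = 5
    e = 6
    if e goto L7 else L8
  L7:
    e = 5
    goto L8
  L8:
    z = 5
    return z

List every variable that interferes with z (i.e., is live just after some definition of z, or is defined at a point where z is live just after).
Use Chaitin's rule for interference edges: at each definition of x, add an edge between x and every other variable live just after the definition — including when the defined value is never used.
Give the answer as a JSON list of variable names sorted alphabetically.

Per-block:
  L0: def={s,z} ue=∅
  L1: def={r,s,z} ue=∅
  L2: def={c,z} ue=∅
  L3: def={p} ue=∅
  L4: def={c,r} ue={r}
  L5: def={c,z} ue=∅
  L6: def={e} ue=∅
  L7: def={e} ue=∅
  L8: def={z} ue=∅

Liveness:
  L0 li=∅ lo=∅
  L1 li=∅ lo={r}
  L2 li=∅ lo=∅
  L3 li=∅ lo=∅
  L4 li={r} lo=∅
  L5 li=∅ lo=∅
  L6 li=∅ lo=∅
  L7 li=∅ lo=∅
  L8 li=∅ lo=∅

Interference:
  c — {z}
  e — ∅
  p — ∅
  r — {s,z}
  s — {r,z}
  z — {c,r,s}

N(z) = ["c", "r", "s"]

Answer: ["c", "r", "s"]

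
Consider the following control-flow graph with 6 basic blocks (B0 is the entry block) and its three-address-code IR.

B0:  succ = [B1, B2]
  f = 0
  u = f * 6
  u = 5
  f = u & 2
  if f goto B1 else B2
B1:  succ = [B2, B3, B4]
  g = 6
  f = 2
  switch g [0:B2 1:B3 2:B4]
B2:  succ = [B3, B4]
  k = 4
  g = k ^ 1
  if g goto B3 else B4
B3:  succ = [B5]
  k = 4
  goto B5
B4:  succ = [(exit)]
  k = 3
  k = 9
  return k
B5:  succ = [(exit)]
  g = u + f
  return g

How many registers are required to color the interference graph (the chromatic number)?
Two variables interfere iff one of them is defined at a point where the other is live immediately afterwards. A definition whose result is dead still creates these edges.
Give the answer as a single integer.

def/use:
  B0: {f,u} / ∅
  B1: {f,g} / ∅
  B2: {g,k} / ∅
  B3: {k} / ∅
  B4: {k} / ∅
  B5: {g} / {f,u}

Live sets:
  live B0: ∅→{f,u}
  live B1: {u}→{f,u}
  live B2: {f,u}→{f,u}
  live B3: {f,u}→{f,u}
  live B4: ∅→∅
  live B5: {f,u}→∅

Interfere edges:
  f↔{g,k,u}
  g↔{f,u}
  k↔{f,u}
  u↔{f,g,k}

Colouring:
  {f,g,u} pairwise interfere (3-clique) ⇒ χ ≥ 3
  3-colouring: R0={f}  R1={u}  R2={g,k}
  χ = 3

Answer: 3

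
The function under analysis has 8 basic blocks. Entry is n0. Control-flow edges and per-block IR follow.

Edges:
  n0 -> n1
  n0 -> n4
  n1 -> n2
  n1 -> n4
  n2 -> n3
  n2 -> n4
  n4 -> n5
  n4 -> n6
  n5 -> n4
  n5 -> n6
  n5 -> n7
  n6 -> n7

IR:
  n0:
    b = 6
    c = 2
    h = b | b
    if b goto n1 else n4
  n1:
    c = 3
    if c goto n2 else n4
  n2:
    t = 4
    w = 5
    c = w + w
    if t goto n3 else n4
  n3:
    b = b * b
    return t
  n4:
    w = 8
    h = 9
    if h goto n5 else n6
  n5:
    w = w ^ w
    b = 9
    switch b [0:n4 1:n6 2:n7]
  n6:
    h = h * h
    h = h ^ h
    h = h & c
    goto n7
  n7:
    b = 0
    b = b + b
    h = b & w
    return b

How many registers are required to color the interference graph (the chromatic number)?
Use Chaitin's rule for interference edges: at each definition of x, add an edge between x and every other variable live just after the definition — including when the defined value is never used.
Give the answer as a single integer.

Answer: 4

Derivation:
Block summaries:
  n0: {b,c,h} / ∅
  n1: {c} / ∅
  n2: {c,t,w} / ∅
  n3: {b} / {b,t}
  n4: {h,w} / ∅
  n5: {b,w} / {w}
  n6: {h} / {c,h}
  n7: {b,h} / {w}

Liveness:
  live n0: ∅→{b,c}
  live n1: {b}→{b,c}
  live n2: {b}→{b,c,t}
  live n3: {b,t}→∅
  live n4: {c}→{c,h,w}
  live n5: {c,h,w}→{c,h,w}
  live n6: {c,h,w}→{w}
  live n7: {w}→∅

Conflict graph:
  b — {c,h,t,w}
  c — {b,h,t,w}
  h — {b,c,w}
  t — {b,c,w}
  w — {b,c,h,t}

Registers:
  clique {b,c,h,w} ⇒ need ≥ 4
  4-colouring: c0={b}  c1={c}  c2={w}  c3={h,t}
  χ = 4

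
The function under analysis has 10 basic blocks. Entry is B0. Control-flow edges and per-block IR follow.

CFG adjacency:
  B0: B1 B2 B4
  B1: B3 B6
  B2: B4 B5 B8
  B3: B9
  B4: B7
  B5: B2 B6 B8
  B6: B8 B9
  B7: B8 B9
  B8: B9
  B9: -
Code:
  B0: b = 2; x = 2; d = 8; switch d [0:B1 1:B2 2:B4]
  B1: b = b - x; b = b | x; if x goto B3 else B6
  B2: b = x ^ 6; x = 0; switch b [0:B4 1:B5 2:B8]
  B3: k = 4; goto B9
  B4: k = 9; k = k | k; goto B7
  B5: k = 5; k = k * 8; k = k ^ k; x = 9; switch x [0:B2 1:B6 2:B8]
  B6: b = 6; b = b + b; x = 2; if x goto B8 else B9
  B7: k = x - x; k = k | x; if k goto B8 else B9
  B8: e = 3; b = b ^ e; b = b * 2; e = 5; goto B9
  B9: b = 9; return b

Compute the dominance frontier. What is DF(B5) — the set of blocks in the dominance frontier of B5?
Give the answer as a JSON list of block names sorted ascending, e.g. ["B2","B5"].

idom tree: B1←B0 B2←B0 B3←B1 B4←B0 B5←B2 B6←B0 B7←B4 B8←B0 B9←B0
Dom∩ at merges:
  B2: preds {B0,B5}: {B0} ∩ {B0,B2,B5} = {B0}; idom=B0
  B4: preds {B0,B2}: {B0} ∩ {B0,B2} = {B0}; idom=B0
  B6: preds {B1,B5}: {B0,B1} ∩ {B0,B2,B5} = {B0}; idom=B0
  B8: preds {B2,B5,B6,B7}: {B0,B2} ∩ {B0,B2,B5} ∩ {B0,B6} ∩ {B0,B4,B7} = {B0}; idom=B0
  B9: preds {B3,B6,B7,B8}: {B0,B1,B3} ∩ {B0,B6} ∩ {B0,B4,B7} ∩ {B0,B8} = {B0}; idom=B0

DF derivation:
  B2←B0: walk · to B0
  B2←B5: walk B5→B2 to B0
  B4←B0: walk · to B0
  B4←B2: walk B2 to B0
  B6←B1: walk B1 to B0
  B6←B5: walk B5→B2 to B0
  B8←B2: walk B2 to B0
  B8←B5: walk B5→B2 to B0
  B8←B6: walk B6 to B0
  B8←B7: walk B7→B4 to B0
  B9←B3: walk B3→B1 to B0
  B9←B6: walk B6 to B0
  B9←B7: walk B7→B4 to B0
  B9←B8: walk B8 to B0
  B0: DF=∅
  B1: DF={B6,B9}
  B2: DF={B2,B4,B6,B8}
  B3: DF={B9}
  B4: DF={B8,B9}
  B5: DF={B2,B6,B8}
  B6: DF={B8,B9}
  B7: DF={B8,B9}
  B8: DF={B9}
  B9: DF=∅

DF(B5) = ["B2", "B6", "B8"]

Answer: ["B2", "B6", "B8"]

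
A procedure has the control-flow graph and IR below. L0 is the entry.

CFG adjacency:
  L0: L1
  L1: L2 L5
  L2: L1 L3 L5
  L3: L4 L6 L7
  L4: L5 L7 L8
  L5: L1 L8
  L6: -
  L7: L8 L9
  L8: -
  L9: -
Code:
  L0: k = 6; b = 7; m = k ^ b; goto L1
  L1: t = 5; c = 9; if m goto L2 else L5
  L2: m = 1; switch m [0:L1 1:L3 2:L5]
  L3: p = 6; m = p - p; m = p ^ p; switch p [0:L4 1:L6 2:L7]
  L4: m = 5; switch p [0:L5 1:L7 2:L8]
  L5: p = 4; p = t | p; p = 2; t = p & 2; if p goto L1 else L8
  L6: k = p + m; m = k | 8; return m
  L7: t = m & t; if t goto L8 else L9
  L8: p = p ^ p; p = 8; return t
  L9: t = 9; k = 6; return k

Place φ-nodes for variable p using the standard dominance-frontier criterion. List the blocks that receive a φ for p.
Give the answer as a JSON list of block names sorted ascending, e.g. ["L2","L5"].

Answer: ["L1", "L5", "L8"]

Analysis:
idom tree: L1←L0 L2←L1 L3←L2 L4←L3 L5←L1 L6←L3 L7←L3 L8←L1 L9←L7
Dom at joins:
  L1: preds {L0,L2,L5}: {L0} ∩ {L0,L1,L2} ∩ {L0,L1,L5} = {L0}; idom=L0
  L5: preds {L1,L2,L4}: {L0,L1} ∩ {L0,L1,L2} ∩ {L0,L1,L2,L3,L4} = {L0,L1}; idom=L1
  L7: preds {L3,L4}: {L0,L1,L2,L3} ∩ {L0,L1,L2,L3,L4} = {L0,L1,L2,L3}; idom=L3
  L8: preds {L4,L5,L7}: {L0,L1,L2,L3,L4} ∩ {L0,L1,L5} ∩ {L0,L1,L2,L3,L7} = {L0,L1}; idom=L1

DF walk-up:
  L1←L0: walk · to L0
  L1←L2: walk L2→L1 to L0
  L1←L5: walk L5→L1 to L0
  L5←L1: walk · to L1
  L5←L2: walk L2 to L1
  L5←L4: walk L4→L3→L2 to L1
  L7←L3: walk · to L3
  L7←L4: walk L4 to L3
  L8←L4: walk L4→L3→L2 to L1
  L8←L5: walk L5 to L1
  L8←L7: walk L7→L3→L2 to L1
  L0 → ∅
  L1 → {L1}
  L2 → {L1,L5,L8}
  L3 → {L5,L8}
  L4 → {L5,L7,L8}
  L5 → {L1,L8}
  L6 → ∅
  L7 → {L8}
  L8 → ∅
  L9 → ∅

φ for p: defs {L3,L5,L8}
  DF⁺ = {L1,L5,L8}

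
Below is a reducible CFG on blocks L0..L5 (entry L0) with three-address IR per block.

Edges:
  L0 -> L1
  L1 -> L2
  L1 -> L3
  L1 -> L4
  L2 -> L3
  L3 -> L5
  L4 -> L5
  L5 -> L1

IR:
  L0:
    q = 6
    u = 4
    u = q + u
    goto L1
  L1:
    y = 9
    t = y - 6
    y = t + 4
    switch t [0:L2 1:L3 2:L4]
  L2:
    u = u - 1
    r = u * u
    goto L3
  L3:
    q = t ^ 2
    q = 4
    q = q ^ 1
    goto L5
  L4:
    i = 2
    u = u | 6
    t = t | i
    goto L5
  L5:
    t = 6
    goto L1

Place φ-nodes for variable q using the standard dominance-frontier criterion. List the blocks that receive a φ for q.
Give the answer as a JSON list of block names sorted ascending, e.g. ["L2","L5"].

Answer: ["L1", "L5"]

Derivation:
idom tree: L1←L0 L2←L1 L3←L1 L4←L1 L5←L1
Dom at joins:
  L1: preds {L0,L5}: {L0} ∩ {L0,L1,L5} = {L0}; idom=L0
  L3: preds {L1,L2}: {L0,L1} ∩ {L0,L1,L2} = {L0,L1}; idom=L1
  L5: preds {L3,L4}: {L0,L1,L3} ∩ {L0,L1,L4} = {L0,L1}; idom=L1

Frontier:
  L1←L0: walk · to L0
  L1←L5: walk L5→L1 to L0
  L3←L1: walk · to L1
  L3←L2: walk L2 to L1
  L5←L3: walk L3 to L1
  L5←L4: walk L4 to L1
  L0 → ∅
  L1 → {L1}
  L2 → {L3}
  L3 → {L5}
  L4 → {L5}
  L5 → {L1}

φ for q: defs {L0,L3}
  DF⁺ = {L1,L5}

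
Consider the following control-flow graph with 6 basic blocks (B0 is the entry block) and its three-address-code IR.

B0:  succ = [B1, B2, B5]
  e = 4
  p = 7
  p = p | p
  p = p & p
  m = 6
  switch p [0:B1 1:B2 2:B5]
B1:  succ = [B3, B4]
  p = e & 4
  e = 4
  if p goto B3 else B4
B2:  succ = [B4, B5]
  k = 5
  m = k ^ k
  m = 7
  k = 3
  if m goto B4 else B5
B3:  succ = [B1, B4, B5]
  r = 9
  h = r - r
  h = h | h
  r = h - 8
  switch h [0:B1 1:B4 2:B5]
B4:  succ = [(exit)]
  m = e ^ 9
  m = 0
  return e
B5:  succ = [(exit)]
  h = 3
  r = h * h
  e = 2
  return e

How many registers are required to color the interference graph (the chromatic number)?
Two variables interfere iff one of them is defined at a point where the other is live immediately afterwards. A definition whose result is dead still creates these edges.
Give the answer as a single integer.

Answer: 3

Analysis:
Block summaries:
  B0: def={e,m,p} ue=∅
  B1: def={e,p} ue={e}
  B2: def={k,m} ue=∅
  B3: def={h,r} ue=∅
  B4: def={m} ue={e}
  B5: def={e,h,r} ue=∅

Live sets:
  B0: in=∅ out={e}
  B1: in={e} out={e}
  B2: in={e} out={e}
  B3: in={e} out={e}
  B4: in={e} out=∅
  B5: in=∅ out=∅

Conflict graph:
  e — {h,k,m,p,r}
  h — {e,r}
  k — {e,m}
  m — {e,k,p}
  p — {e,m}
  r — {e,h}

Chromatic number:
  clique {e,h,r} ⇒ need ≥ 3
  3-colouring: r0={e}  r1={h,m}  r2={k,p,r}
  χ = 3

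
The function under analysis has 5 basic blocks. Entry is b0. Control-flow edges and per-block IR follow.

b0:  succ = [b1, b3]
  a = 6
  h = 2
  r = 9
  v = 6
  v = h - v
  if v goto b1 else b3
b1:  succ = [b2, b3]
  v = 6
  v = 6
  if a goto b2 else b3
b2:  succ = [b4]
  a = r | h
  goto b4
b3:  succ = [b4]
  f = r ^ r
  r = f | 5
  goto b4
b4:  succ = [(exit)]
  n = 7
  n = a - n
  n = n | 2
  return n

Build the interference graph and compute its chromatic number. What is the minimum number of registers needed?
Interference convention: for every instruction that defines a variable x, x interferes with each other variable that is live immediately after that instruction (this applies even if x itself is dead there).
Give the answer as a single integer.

def/use:
  b0: {a,h,r,v} / ∅
  b1: {v} / {a}
  b2: {a} / {h,r}
  b3: {f,r} / {r}
  b4: {n} / {a}

Live sets:
  b0 li=∅ lo={a,h,r}
  b1 li={a,h,r} lo={a,h,r}
  b2 li={h,r} lo={a}
  b3 li={a,r} lo={a}
  b4 li={a} lo=∅

Interfere edges:
  a↔{f,h,n,r,v}
  f↔{a}
  h↔{a,r,v}
  n↔{a}
  r↔{a,h,v}
  v↔{a,h,r}

Colouring:
  clique {a,h,r,v} ⇒ need ≥ 4
  4-colouring: r0={a}  r1={f,h,n}  r2={r}  r3={v}
  χ = 4

Answer: 4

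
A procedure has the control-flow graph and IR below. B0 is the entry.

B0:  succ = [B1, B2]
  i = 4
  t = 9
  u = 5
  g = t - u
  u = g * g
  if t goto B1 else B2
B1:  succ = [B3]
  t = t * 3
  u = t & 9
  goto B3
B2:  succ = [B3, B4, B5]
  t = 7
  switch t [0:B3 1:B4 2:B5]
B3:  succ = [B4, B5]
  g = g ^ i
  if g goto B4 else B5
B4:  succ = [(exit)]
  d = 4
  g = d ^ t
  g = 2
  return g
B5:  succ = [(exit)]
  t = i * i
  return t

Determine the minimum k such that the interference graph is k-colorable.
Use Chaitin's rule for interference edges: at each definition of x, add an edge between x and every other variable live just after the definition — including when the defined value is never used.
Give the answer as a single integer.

def/use:
  B0: {g,i,t,u} / ∅
  B1: {t,u} / {t}
  B2: {t} / ∅
  B3: {g} / {g,i}
  B4: {d,g} / {t}
  B5: {t} / {i}

Liveness:
  live B0: ∅→{g,i,t}
  live B1: {g,i,t}→{g,i,t}
  live B2: {g,i}→{g,i,t}
  live B3: {g,i,t}→{i,t}
  live B4: {t}→∅
  live B5: {i}→∅

Interference:
  d: {t}
  g: {i,t,u}
  i: {g,t,u}
  t: {d,g,i,u}
  u: {g,i,t}

Registers:
  clique {g,i,t,u} ⇒ need ≥ 4
  4-colouring: c0={t}  c1={d,g}  c2={i}  c3={u}
  χ = 4

Answer: 4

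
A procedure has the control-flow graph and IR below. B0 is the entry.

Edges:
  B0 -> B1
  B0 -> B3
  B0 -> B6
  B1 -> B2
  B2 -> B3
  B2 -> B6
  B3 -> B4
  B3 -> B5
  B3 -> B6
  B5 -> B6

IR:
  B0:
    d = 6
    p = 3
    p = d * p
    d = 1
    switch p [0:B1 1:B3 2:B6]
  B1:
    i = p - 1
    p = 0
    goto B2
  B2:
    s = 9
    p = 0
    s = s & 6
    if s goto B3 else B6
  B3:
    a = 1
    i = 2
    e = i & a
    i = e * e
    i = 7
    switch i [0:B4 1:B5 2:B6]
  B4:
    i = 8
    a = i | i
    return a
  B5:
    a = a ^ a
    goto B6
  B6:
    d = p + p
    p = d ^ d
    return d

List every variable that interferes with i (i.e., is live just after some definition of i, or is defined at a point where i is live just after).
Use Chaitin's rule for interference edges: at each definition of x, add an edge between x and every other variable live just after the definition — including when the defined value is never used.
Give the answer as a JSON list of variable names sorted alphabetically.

Answer: ["a", "p"]

Working:
Block summaries:
  B0: {d,p} / ∅
  B1: {i,p} / {p}
  B2: {p,s} / ∅
  B3: {a,e,i} / ∅
  B4: {a,i} / ∅
  B5: {a} / {a}
  B6: {d,p} / {p}

Backward fixpoint:
  live B0: ∅→{p}
  live B1: {p}→∅
  live B2: ∅→{p}
  live B3: {p}→{a,p}
  live B4: ∅→∅
  live B5: {a,p}→{p}
  live B6: {p}→∅

Conflict graph:
  a: {e,i,p}
  d: {p}
  e: {a,p}
  i: {a,p}
  p: {a,d,e,i,s}
  s: {p}

N(i) = ["a", "p"]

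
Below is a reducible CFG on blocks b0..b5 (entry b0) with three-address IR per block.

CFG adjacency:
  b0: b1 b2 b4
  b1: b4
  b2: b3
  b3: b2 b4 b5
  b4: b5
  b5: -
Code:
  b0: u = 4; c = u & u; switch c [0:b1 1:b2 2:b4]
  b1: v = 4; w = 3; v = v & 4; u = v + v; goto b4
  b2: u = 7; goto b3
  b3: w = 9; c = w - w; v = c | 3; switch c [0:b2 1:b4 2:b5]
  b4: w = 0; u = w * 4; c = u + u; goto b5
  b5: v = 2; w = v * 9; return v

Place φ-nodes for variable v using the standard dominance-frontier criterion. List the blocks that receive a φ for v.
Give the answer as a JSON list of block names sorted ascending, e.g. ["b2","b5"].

idom tree: b1←b0 b2←b0 b3←b2 b4←b0 b5←b0
Dom∩ at merges:
  b2: preds {b0,b3}: {b0} ∩ {b0,b2,b3} = {b0}; idom=b0
  b4: preds {b0,b1,b3}: {b0} ∩ {b0,b1} ∩ {b0,b2,b3} = {b0}; idom=b0
  b5: preds {b3,b4}: {b0,b2,b3} ∩ {b0,b4} = {b0}; idom=b0

Frontier:
  b2←b0: walk · to b0
  b2←b3: walk b3→b2 to b0
  b4←b0: walk · to b0
  b4←b1: walk b1 to b0
  b4←b3: walk b3→b2 to b0
  b5←b3: walk b3→b2 to b0
  b5←b4: walk b4 to b0
  b0 → ∅
  b1 → {b4}
  b2 → {b2,b4,b5}
  b3 → {b2,b4,b5}
  b4 → {b5}
  b5 → ∅

φ for v: defs {b1,b3,b5}
  DF⁺ = {b2,b4,b5}

Answer: ["b2", "b4", "b5"]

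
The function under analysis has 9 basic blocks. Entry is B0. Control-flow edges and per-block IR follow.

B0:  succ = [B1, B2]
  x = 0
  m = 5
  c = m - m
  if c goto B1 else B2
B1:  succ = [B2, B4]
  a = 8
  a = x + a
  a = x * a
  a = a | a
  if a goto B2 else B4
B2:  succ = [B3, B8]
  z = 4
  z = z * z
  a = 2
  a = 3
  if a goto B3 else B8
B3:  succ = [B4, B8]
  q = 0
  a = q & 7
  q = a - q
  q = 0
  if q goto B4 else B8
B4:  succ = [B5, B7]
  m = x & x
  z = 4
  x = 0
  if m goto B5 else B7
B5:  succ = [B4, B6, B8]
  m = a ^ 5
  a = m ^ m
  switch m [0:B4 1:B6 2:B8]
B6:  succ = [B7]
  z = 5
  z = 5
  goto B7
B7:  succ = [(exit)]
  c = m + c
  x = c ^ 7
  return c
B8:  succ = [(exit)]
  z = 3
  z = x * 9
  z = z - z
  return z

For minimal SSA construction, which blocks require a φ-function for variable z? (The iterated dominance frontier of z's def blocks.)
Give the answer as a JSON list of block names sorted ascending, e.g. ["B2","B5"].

idom tree: B1←B0 B2←B0 B3←B2 B4←B0 B5←B4 B6←B5 B7←B4 B8←B0
Dom∩ at merges:
  B2: preds {B0,B1}: {B0} ∩ {B0,B1} = {B0}; idom=B0
  B4: preds {B1,B3,B5}: {B0,B1} ∩ {B0,B2,B3} ∩ {B0,B4,B5} = {B0}; idom=B0
  B7: preds {B4,B6}: {B0,B4} ∩ {B0,B4,B5,B6} = {B0,B4}; idom=B4
  B8: preds {B2,B3,B5}: {B0,B2} ∩ {B0,B2,B3} ∩ {B0,B4,B5} = {B0}; idom=B0

DF derivation:
  join B2 pred B0: · stop@B0
  join B2 pred B1: B1 stop@B0
  join B4 pred B1: B1 stop@B0
  join B4 pred B3: B3→B2 stop@B0
  join B4 pred B5: B5→B4 stop@B0
  join B7 pred B4: · stop@B4
  join B7 pred B6: B6→B5 stop@B4
  join B8 pred B2: B2 stop@B0
  join B8 pred B3: B3→B2 stop@B0
  join B8 pred B5: B5→B4 stop@B0
  B0 → ∅
  B1 → {B2,B4}
  B2 → {B4,B8}
  B3 → {B4,B8}
  B4 → {B4,B8}
  B5 → {B4,B7,B8}
  B6 → {B7}
  B7 → ∅
  B8 → ∅

φ for z: defs {B2,B4,B6,B8}
  DF⁺ = {B4,B7,B8}

Answer: ["B4", "B7", "B8"]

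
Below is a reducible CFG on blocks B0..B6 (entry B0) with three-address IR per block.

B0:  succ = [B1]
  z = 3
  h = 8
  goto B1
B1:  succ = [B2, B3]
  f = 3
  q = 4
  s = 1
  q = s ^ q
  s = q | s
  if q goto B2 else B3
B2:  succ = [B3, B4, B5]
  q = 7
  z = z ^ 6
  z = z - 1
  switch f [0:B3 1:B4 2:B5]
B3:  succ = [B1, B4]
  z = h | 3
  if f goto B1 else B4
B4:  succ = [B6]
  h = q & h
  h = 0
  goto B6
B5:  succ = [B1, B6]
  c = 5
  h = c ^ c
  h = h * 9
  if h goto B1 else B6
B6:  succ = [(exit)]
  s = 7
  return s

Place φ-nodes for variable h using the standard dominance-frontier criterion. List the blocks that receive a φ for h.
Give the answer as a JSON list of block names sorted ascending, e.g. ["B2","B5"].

idom tree: B1←B0 B2←B1 B3←B1 B4←B1 B5←B2 B6←B1
Dom at joins:
  B1: preds {B0,B3,B5}: {B0} ∩ {B0,B1,B3} ∩ {B0,B1,B2,B5} = {B0}; idom=B0
  B3: preds {B1,B2}: {B0,B1} ∩ {B0,B1,B2} = {B0,B1}; idom=B1
  B4: preds {B2,B3}: {B0,B1,B2} ∩ {B0,B1,B3} = {B0,B1}; idom=B1
  B6: preds {B4,B5}: {B0,B1,B4} ∩ {B0,B1,B2,B5} = {B0,B1}; idom=B1

DF walk-up:
  B1←B0: walk · to B0
  B1←B3: walk B3→B1 to B0
  B1←B5: walk B5→B2→B1 to B0
  B3←B1: walk · to B1
  B3←B2: walk B2 to B1
  B4←B2: walk B2 to B1
  B4←B3: walk B3 to B1
  B6←B4: walk B4 to B1
  B6←B5: walk B5→B2 to B1
  DF(B0)=∅
  DF(B1)={B1}
  DF(B2)={B1,B3,B4,B6}
  DF(B3)={B1,B4}
  DF(B4)={B6}
  DF(B5)={B1,B6}
  DF(B6)=∅

φ for h: defs {B0,B4,B5}
  DF⁺ = {B1,B6}

Answer: ["B1", "B6"]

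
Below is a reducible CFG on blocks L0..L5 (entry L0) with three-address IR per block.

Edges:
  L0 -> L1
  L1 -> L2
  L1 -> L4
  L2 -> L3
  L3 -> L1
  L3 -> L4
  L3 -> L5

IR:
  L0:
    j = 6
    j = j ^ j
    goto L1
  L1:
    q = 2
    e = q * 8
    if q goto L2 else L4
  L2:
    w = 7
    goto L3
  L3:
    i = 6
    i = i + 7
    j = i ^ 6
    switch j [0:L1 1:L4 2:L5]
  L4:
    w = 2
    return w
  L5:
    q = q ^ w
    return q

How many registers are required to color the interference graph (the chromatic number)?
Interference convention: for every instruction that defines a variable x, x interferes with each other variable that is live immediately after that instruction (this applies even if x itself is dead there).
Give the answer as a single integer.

Per-block:
  L0: def={j} ue=∅
  L1: def={e,q} ue=∅
  L2: def={w} ue=∅
  L3: def={i,j} ue=∅
  L4: def={w} ue=∅
  L5: def={q} ue={q,w}

Live sets:
  L0 li=∅ lo=∅
  L1 li=∅ lo={q}
  L2 li={q} lo={q,w}
  L3 li={q,w} lo={q,w}
  L4 li=∅ lo=∅
  L5 li={q,w} lo=∅

Interference:
  e — {q}
  i — {q,w}
  j — {q,w}
  q — {e,i,j,w}
  w — {i,j,q}

Registers:
  clique {i,q,w} ⇒ need ≥ 3
  assign e→r1 i→r2 j→r2 q→r0 w→r1 — no edge inside a register ⇒ χ ≤ 3
  χ = 3

Answer: 3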